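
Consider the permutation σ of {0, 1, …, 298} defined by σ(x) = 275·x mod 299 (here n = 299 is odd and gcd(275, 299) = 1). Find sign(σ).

Trace 139: π^k(139) = [139, 252, 231, 137, 1, 275, 277] for k=0..6.
The orbit structure of x ↦ 275x mod 299: 35 orbits of sizes [12, 12, 12, 12, 12, 12, 12, 12, 12, 12, 12, 12, 12, 12, 12, 12, 12, 12, 12, 12, 12, 12, 12, 2, 2, 2, 2, 2, 2, 2, 2, 2, 2, 2, 1].
35 cycles on 299: each ℓ→(−1)^(ℓ−1), product (−1)^264 = +1.

+1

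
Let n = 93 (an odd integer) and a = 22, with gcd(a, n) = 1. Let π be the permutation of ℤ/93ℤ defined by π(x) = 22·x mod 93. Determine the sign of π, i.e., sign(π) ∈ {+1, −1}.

Trace 85: π^k(85) = [85, 10, 34, 4, 88, 76, 91] for k=0..6.
6 cycles of lengths [30, 30, 30, 1, 1, 1].
With 6 cycles on 93 points, sign = (−1)^{93−6} = -1.
Check: (22/93) = -1 by Zolotarev.

-1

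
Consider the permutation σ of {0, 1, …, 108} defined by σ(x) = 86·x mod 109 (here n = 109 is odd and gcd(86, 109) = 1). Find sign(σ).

Trace 75: π^k(75) = [75, 19, 108, 23, 16, 68, 71] for k=0..6.
Decompose π into cycles: lengths [36, 36, 36, 1] (4 cycles, including the fixed point 0).
109 − 4 = 105 transpositions; sign(π) = (−1)^105 = -1.
Via Zolotarev, sign(π_{86}) = (86|109) = -1.

-1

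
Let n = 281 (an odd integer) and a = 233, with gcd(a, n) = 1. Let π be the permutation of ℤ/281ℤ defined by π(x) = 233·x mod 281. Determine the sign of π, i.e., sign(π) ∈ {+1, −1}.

-1

Trace 152: π^k(152) = [152, 10, 82, 279, 96, 169, 37] for k=0..6.
The orbit structure of x ↦ 233x mod 281: 2 orbits of sizes [280, 1].
2 cycles on 281: each ℓ→(−1)^(ℓ−1), product (−1)^279 = -1.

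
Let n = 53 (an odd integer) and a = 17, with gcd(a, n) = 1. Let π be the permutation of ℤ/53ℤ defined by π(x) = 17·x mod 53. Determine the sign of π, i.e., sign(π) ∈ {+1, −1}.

Start at x=1: 1 → 17 → 24 → 37 → 46 → 40 → 44 → … (one orbit).
π_17 has 3 disjoint cycles with lengths [26, 26, 1] on {0,…,52}.
3 cycles on 53: each ℓ→(−1)^(ℓ−1), product (−1)^50 = +1.
Check: (17/53) = +1 by Zolotarev.

+1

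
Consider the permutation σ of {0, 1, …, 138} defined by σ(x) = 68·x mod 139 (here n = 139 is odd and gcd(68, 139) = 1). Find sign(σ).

Orbit of 127 under x↦68x: [127, 18, 112, 110, 113, 39, 11]… (length divides ord_139(68)).
π_68 has 2 disjoint cycles with lengths [138, 1] on {0,…,138}.
sign(π) = (−1)^{n − #cycles} = (−1)^{139−2} = (−1)^137 = -1.
The Jacobi symbol (68|139) = -1 (Zolotarev) agrees.

-1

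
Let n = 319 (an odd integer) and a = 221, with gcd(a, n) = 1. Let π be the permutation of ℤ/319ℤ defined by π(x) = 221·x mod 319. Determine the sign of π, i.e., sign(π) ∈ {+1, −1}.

Start at x=67: 67 → 133 → 45 → 56 → 254 → 309 → 23 → … (one orbit).
π_221 has 22 disjoint cycles with lengths [28, 28, 28, 28, 28, 28, 28, 28, 28, 28, 28, 1, 1, 1, 1, 1, 1, 1, 1, 1, 1, 1] on {0,…,318}.
With 22 cycles on 319 points, sign = (−1)^{319−22} = -1.
Zolotarev: (221|319) = -1, matching the cycle-count sign.

-1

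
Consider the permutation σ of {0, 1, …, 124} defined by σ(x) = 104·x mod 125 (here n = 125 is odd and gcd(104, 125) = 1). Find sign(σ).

+1

Start at x=111: 111 → 44 → 76 → 29 → 16 → 39 → 56 → … (one orbit).
Cycle type of π: 50×2 + 10×2 + 2×2 + 1; total 7 cycles.
n − c = 125 − 7 = 118; sign = (−1)^118 = +1.
The Jacobi symbol (104|125) = +1 (Zolotarev) agrees.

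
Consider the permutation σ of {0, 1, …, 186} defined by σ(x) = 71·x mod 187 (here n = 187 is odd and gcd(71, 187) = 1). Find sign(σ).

-1

Orbit of 1 under x↦71x: [1, 71, 179, 180, 64, 56, 49]… (length divides ord_187(71)).
π_71 has 6 disjoint cycles with lengths [80, 80, 16, 5, 5, 1] on {0,…,186}.
With 6 cycles on 187 points, sign = (−1)^{187−6} = -1.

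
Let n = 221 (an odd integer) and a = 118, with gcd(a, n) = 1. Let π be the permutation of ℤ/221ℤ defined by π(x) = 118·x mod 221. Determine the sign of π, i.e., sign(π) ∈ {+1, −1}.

Start at x=1: 1 → 118 → 1 (one orbit).
Cycle lengths of π_118 on ℤ/221ℤ: [2, 2, 2, 2, 2, 2, 2, 2, 2, 2, 2, 2, 2, 2, 2, 2, 2, 2, 2, 2, 2, 2, 2, 2, 2, 2, 2, 2, 2, 2, 2, 2, 2, 2, 2, 2, 2, 2, 2, 2, 2, 2, 2, 2, 2, 2, 2, 2, 2, 2, 2, 2, 2, 2, 2, 2, 2, 2, 2, 2, 2, 2, 2, 2, 2, 2, 2, 2, 2, 2, 2, 2, 2, 2, 2, 2, 2, 2, 2, 2, 2, 2, 2, 2, 2, 2, 2, 2, 2, 2, 2, 2, 2, 2, 2, 2, 2, 2, 2, 2, 2, 2, 2, 2, 1, 1, 1, 1, 1, 1, 1, 1, 1, 1, 1, 1, 1]; 117 cycles in total.
Σ(ℓ_i−1) = 221−117 = 104; sign = (−1)^104 = +1.

+1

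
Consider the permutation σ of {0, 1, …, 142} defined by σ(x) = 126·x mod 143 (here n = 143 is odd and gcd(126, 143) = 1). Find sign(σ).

Orbit of 100 under x↦126x: [100, 16, 14, 48, 42, 1, 126]… (length divides ord_143(126)).
15 cycles of lengths [15, 15, 15, 15, 15, 15, 15, 15, 5, 5, 3, 3, 3, 3, 1].
n − c = 143 − 15 = 128; sign = (−1)^128 = +1.

+1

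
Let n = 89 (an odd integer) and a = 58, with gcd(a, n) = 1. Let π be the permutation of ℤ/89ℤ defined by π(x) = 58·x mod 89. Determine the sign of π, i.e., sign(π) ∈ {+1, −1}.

-1

Start at x=56: 56 → 44 → 60 → 9 → 77 → 16 → 38 → … (one orbit).
The orbit structure of x ↦ 58x mod 89: 2 orbits of sizes [88, 1].
2 cycles on 89: each ℓ→(−1)^(ℓ−1), product (−1)^87 = -1.
The Jacobi symbol (58|89) = -1 (Zolotarev) agrees.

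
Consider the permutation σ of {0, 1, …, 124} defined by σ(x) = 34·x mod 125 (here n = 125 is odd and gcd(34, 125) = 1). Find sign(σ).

+1

Orbit of 124 under x↦34x: [124, 91, 94, 71, 39, 76, 84]… (length divides ord_125(34)).
Cycle type of π: 50×2 + 10×2 + 2×2 + 1; total 7 cycles.
125 − 7 = 118 transpositions; sign(π) = (−1)^118 = +1.
(34|125)_J = +1 (Zolotarev's lemma cross-check).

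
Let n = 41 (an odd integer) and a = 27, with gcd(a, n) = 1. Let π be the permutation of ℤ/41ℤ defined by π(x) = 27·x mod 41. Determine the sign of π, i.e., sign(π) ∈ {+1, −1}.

-1

Orbit of 27 under x↦27x: [27, 32, 3, 40, 14, 9, 38]… (length divides ord_41(27)).
π_27 has 6 disjoint cycles with lengths [8, 8, 8, 8, 8, 1] on {0,…,40}.
sign(π) = (−1)^{n − #cycles} = (−1)^{41−6} = (−1)^35 = -1.
Check: (27/41) = -1 by Zolotarev.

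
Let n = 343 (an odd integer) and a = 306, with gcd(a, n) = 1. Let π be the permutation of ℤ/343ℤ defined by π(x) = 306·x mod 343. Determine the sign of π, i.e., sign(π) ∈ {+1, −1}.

Start at x=284: 284 → 125 → 177 → 311 → 155 → 96 → 221 → … (one orbit).
Decompose π into cycles: lengths [294, 42, 6, 1] (4 cycles, including the fixed point 0).
With 4 cycles on 343 points, sign = (−1)^{343−4} = -1.
Via Zolotarev, sign(π_{306}) = (306|343) = -1.

-1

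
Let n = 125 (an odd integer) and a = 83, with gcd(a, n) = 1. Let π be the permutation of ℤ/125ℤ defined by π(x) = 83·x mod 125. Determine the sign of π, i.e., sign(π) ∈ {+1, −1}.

-1

Trace 67: π^k(67) = [67, 61, 63, 104, 7, 81, 98] for k=0..6.
Cycle lengths of π_83 on ℤ/125ℤ: [100, 20, 4, 1]; 4 cycles in total.
With 4 cycles on 125 points, sign = (−1)^{125−4} = -1.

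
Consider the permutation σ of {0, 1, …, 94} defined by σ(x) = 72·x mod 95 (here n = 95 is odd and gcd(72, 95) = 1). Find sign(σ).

+1

Trace 64: π^k(64) = [64, 48, 36, 27, 44, 33, 1] for k=0..6.
5 cycles of lengths [36, 36, 18, 4, 1].
95 − 5 = 90 transpositions; sign(π) = (−1)^90 = +1.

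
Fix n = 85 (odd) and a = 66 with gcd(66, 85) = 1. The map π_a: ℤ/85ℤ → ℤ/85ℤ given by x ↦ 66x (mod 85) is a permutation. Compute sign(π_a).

Trace 21: π^k(21) = [21, 26, 16, 36, 81, 76, 1] for k=0..6.
15 cycles of lengths [8, 8, 8, 8, 8, 8, 8, 8, 8, 8, 1, 1, 1, 1, 1].
15 cycles on 85: each ℓ→(−1)^(ℓ−1), product (−1)^70 = +1.

+1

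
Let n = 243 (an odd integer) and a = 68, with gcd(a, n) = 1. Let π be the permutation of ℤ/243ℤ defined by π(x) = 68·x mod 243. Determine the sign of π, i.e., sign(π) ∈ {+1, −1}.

-1

Trace 191: π^k(191) = [191, 109, 122, 34, 125, 238, 146] for k=0..6.
Decompose π into cycles: lengths [162, 54, 18, 6, 2, 1] (6 cycles, including the fixed point 0).
sign(π) = (−1)^{n − #cycles} = (−1)^{243−6} = (−1)^237 = -1.
(68|243)_J = -1 (Zolotarev's lemma cross-check).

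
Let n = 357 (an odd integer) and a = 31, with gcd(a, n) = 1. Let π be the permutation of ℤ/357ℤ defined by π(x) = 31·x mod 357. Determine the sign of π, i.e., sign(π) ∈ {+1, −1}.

Orbit of 43 under x↦31x: [43, 262, 268, 97, 151, 40, 169]… (length divides ord_357(31)).
π_31 has 15 disjoint cycles with lengths [48, 48, 48, 48, 48, 48, 16, 16, 16, 6, 6, 6, 1, 1, 1] on {0,…,356}.
15 cycles on 357: each ℓ→(−1)^(ℓ−1), product (−1)^342 = +1.
Via Zolotarev, sign(π_{31}) = (31|357) = +1.

+1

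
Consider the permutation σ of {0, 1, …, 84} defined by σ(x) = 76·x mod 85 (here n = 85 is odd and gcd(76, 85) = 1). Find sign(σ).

Orbit of 81 under x↦76x: [81, 36, 16, 26, 21, 66, 1]… (length divides ord_85(76)).
Cycle lengths of π_76 on ℤ/85ℤ: [8, 8, 8, 8, 8, 8, 8, 8, 8, 8, 1, 1, 1, 1, 1]; 15 cycles in total.
15 cycles on 85: each ℓ→(−1)^(ℓ−1), product (−1)^70 = +1.
(76|85)_J = +1 (Zolotarev's lemma cross-check).

+1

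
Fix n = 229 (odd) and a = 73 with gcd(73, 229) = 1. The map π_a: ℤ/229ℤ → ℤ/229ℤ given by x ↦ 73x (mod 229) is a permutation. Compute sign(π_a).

Start at x=89: 89 → 85 → 22 → 3 → 219 → 186 → 67 → … (one orbit).
Cycle lengths of π_73 on ℤ/229ℤ: [228, 1]; 2 cycles in total.
2 cycles on 229: each ℓ→(−1)^(ℓ−1), product (−1)^227 = -1.
Via Zolotarev, sign(π_{73}) = (73|229) = -1.

-1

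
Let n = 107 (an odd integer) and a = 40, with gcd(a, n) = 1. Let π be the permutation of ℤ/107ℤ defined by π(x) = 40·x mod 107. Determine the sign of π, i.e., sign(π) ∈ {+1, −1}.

Trace 56: π^k(56) = [56, 100, 41, 35, 9, 39, 62] for k=0..6.
Cycle type of π: 53×2 + 1; total 3 cycles.
sign(π) = (−1)^{n − #cycles} = (−1)^{107−3} = (−1)^104 = +1.
Zolotarev: (40|107) = +1, matching the cycle-count sign.

+1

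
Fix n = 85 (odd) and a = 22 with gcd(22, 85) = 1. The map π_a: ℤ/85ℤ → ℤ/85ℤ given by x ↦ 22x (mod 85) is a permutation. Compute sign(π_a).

+1

Trace 82: π^k(82) = [82, 19, 78, 16, 12, 9, 28] for k=0..6.
Decompose π into cycles: lengths [16, 16, 16, 16, 16, 4, 1] (7 cycles, including the fixed point 0).
7 cycles on 85: each ℓ→(−1)^(ℓ−1), product (−1)^78 = +1.
Zolotarev: (22|85) = +1, matching the cycle-count sign.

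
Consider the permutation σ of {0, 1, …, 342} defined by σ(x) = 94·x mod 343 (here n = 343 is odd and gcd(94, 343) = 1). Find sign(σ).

-1

Start at x=317: 317 → 300 → 74 → 96 → 106 → 17 → 226 → … (one orbit).
4 cycles of lengths [294, 42, 6, 1].
sign(π) = (−1)^{n − #cycles} = (−1)^{343−4} = (−1)^339 = -1.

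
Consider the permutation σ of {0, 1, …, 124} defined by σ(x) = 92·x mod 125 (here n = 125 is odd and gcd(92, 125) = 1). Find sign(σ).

Trace 86: π^k(86) = [86, 37, 29, 43, 81, 77, 84] for k=0..6.
Decompose π into cycles: lengths [100, 20, 4, 1] (4 cycles, including the fixed point 0).
With 4 cycles on 125 points, sign = (−1)^{125−4} = -1.
The Jacobi symbol (92|125) = -1 (Zolotarev) agrees.

-1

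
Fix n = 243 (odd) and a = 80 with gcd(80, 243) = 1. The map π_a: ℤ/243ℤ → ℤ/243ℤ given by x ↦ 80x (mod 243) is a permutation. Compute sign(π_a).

-1

Trace 242: π^k(242) = [242, 163, 161, 1, 80, 82] for k=0..5.
π_80 has 68 disjoint cycles with lengths [6, 6, 6, 6, 6, 6, 6, 6, 6, 6, 6, 6, 6, 6, 6, 6, 6, 6, 6, 6, 6, 6, 6, 6, 6, 6, 6, 2, 2, 2, 2, 2, 2, 2, 2, 2, 2, 2, 2, 2, 2, 2, 2, 2, 2, 2, 2, 2, 2, 2, 2, 2, 2, 2, 2, 2, 2, 2, 2, 2, 2, 2, 2, 2, 2, 2, 2, 1] on {0,…,242}.
n − c = 243 − 68 = 175; sign = (−1)^175 = -1.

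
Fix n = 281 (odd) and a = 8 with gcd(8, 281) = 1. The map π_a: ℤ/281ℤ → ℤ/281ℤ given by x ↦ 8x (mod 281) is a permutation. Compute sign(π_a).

Trace 265: π^k(265) = [265, 153, 100, 238, 218, 58, 183] for k=0..6.
Cycle type of π: 70×4 + 1; total 5 cycles.
n − c = 281 − 5 = 276; sign = (−1)^276 = +1.
The Jacobi symbol (8|281) = +1 (Zolotarev) agrees.

+1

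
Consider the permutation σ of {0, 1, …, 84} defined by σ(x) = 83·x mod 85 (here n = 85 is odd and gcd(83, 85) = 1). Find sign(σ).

-1

Orbit of 77 under x↦83x: [77, 16, 53, 64, 42, 1, 83]… (length divides ord_85(83)).
The orbit structure of x ↦ 83x mod 85: 12 orbits of sizes [8, 8, 8, 8, 8, 8, 8, 8, 8, 8, 4, 1].
12 cycles on 85: each ℓ→(−1)^(ℓ−1), product (−1)^73 = -1.
Check: (83/85) = -1 by Zolotarev.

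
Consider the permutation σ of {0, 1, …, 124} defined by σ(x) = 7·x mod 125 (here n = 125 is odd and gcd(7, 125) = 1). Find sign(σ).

Orbit of 1 under x↦7x: [1, 7, 49, 93, 26, 57, 24]… (length divides ord_125(7)).
Cycle type of π: 20×5 + 4×6 + 1; total 12 cycles.
sign(π) = (−1)^{n − #cycles} = (−1)^{125−12} = (−1)^113 = -1.
(7|125)_J = -1 (Zolotarev's lemma cross-check).

-1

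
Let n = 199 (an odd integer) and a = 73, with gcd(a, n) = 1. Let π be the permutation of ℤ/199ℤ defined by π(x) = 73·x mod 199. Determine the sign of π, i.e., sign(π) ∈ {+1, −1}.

Orbit of 9 under x↦73x: [9, 60, 2, 146, 111, 143, 91]… (length divides ord_199(73)).
Cycle type of π: 198 + 1; total 2 cycles.
With 2 cycles on 199 points, sign = (−1)^{199−2} = -1.
(73|199)_J = -1 (Zolotarev's lemma cross-check).

-1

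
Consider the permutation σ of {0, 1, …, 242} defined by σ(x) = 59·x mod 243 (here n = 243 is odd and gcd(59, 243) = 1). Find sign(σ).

-1

Trace 151: π^k(151) = [151, 161, 22, 83, 37, 239, 7] for k=0..6.
6 cycles of lengths [162, 54, 18, 6, 2, 1].
Σ(ℓ_i−1) = 243−6 = 237; sign = (−1)^237 = -1.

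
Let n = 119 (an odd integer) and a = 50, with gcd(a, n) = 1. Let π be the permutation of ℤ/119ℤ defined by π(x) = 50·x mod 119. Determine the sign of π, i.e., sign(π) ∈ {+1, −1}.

Orbit of 1 under x↦50x: [1, 50]… (length divides ord_119(50)).
Cycle type of π: 2×56 + 1×7; total 63 cycles.
sign(π) = (−1)^{n − #cycles} = (−1)^{119−63} = (−1)^56 = +1.

+1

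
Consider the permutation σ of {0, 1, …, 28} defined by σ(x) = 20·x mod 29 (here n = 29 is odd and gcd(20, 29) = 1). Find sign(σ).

Start at x=20: 20 → 23 → 25 → 7 → 24 → 16 → 1 → 20 (one orbit).
The orbit structure of x ↦ 20x mod 29: 5 orbits of sizes [7, 7, 7, 7, 1].
sign(π) = (−1)^{n − #cycles} = (−1)^{29−5} = (−1)^24 = +1.
Zolotarev: (20|29) = +1, matching the cycle-count sign.

+1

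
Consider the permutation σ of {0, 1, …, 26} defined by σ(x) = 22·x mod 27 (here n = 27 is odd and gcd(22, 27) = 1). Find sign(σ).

+1

Start at x=19: 19 → 13 → 16 → 1 → 22 → 25 → 10 → … (one orbit).
7 cycles of lengths [9, 9, 3, 3, 1, 1, 1].
sign(π) = (−1)^{n − #cycles} = (−1)^{27−7} = (−1)^20 = +1.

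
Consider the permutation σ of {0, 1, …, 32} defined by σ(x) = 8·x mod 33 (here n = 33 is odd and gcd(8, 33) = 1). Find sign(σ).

Start at x=16: 16 → 29 → 1 → 8 → 31 → 17 → 4 → … (one orbit).
The orbit structure of x ↦ 8x mod 33: 5 orbits of sizes [10, 10, 10, 2, 1].
n − c = 33 − 5 = 28; sign = (−1)^28 = +1.

+1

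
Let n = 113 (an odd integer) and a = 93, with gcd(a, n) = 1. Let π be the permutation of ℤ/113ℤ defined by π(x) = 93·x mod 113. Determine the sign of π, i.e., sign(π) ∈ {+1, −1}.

-1

Orbit of 105 under x↦93x: [105, 47, 77, 42, 64, 76, 62]… (length divides ord_113(93)).
Cycle lengths of π_93 on ℤ/113ℤ: [112, 1]; 2 cycles in total.
113 − 2 = 111 transpositions; sign(π) = (−1)^111 = -1.
(93|113)_J = -1 (Zolotarev's lemma cross-check).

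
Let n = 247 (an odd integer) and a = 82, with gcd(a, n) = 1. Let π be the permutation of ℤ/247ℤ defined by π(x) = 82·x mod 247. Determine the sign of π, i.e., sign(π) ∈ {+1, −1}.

Orbit of 62 under x↦82x: [62, 144, 199, 16, 77, 139, 36]… (length divides ord_247(82)).
π_82 has 17 disjoint cycles with lengths [18, 18, 18, 18, 18, 18, 18, 18, 18, 18, 18, 18, 9, 9, 6, 6, 1] on {0,…,246}.
247 − 17 = 230 transpositions; sign(π) = (−1)^230 = +1.

+1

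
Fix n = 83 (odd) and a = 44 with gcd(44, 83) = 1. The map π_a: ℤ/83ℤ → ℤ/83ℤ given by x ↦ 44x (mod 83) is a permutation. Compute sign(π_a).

Orbit of 69 under x↦44x: [69, 48, 37, 51, 3, 49, 81]… (length divides ord_83(44)).
Decompose π into cycles: lengths [41, 41, 1] (3 cycles, including the fixed point 0).
n − c = 83 − 3 = 80; sign = (−1)^80 = +1.

+1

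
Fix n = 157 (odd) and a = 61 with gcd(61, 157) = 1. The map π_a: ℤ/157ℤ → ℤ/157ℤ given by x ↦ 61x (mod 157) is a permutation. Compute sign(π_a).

-1

Orbit of 87 under x↦61x: [87, 126, 150, 44, 15, 130, 80]… (length divides ord_157(61)).
The orbit structure of x ↦ 61x mod 157: 2 orbits of sizes [156, 1].
157 − 2 = 155 transpositions; sign(π) = (−1)^155 = -1.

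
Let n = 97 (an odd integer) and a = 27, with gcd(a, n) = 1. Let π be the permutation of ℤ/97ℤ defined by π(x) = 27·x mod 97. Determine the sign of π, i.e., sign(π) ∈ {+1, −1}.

+1

Start at x=18: 18 → 1 → 27 → 50 → 89 → 75 → 85 → … (one orbit).
Cycle type of π: 16×6 + 1; total 7 cycles.
n − c = 97 − 7 = 90; sign = (−1)^90 = +1.
Via Zolotarev, sign(π_{27}) = (27|97) = +1.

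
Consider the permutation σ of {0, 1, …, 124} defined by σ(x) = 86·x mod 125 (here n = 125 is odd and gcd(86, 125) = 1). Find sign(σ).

Orbit of 111 under x↦86x: [111, 46, 81, 91, 76, 36, 96]… (length divides ord_125(86)).
π_86 has 13 disjoint cycles with lengths [25, 25, 25, 25, 5, 5, 5, 5, 1, 1, 1, 1, 1] on {0,…,124}.
sign(π) = (−1)^{n − #cycles} = (−1)^{125−13} = (−1)^112 = +1.

+1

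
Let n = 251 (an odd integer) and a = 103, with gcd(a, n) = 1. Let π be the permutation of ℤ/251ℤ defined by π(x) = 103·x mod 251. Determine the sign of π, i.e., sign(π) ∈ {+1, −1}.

Trace 243: π^k(243) = [243, 180, 217, 12, 232, 51, 233] for k=0..6.
π_103 has 3 disjoint cycles with lengths [125, 125, 1] on {0,…,250}.
251 − 3 = 248 transpositions; sign(π) = (−1)^248 = +1.
Via Zolotarev, sign(π_{103}) = (103|251) = +1.

+1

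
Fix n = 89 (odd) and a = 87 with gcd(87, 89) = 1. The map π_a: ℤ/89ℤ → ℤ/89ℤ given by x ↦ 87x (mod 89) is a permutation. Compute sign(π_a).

+1

Trace 44: π^k(44) = [44, 1, 87, 4, 81, 16, 57] for k=0..6.
π_87 has 5 disjoint cycles with lengths [22, 22, 22, 22, 1] on {0,…,88}.
5 cycles on 89: each ℓ→(−1)^(ℓ−1), product (−1)^84 = +1.
Check: (87/89) = +1 by Zolotarev.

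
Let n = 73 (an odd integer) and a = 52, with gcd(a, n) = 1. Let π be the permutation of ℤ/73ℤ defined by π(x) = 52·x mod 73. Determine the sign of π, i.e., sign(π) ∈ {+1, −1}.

-1

Trace 52: π^k(52) = [52, 3, 10, 9, 30, 27, 17] for k=0..6.
Decompose π into cycles: lengths [24, 24, 24, 1] (4 cycles, including the fixed point 0).
With 4 cycles on 73 points, sign = (−1)^{73−4} = -1.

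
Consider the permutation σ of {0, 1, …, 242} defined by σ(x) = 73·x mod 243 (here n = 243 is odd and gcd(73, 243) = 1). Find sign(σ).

+1

Start at x=55: 55 → 127 → 37 → 28 → 100 → 10 → 1 → … (one orbit).
Decompose π into cycles: lengths [27, 27, 27, 27, 27, 27, 9, 9, 9, 9, 9, 9, 3, 3, 3, 3, 3, 3, 1, 1, 1, 1, 1, 1, 1, 1, 1] (27 cycles, including the fixed point 0).
27 cycles on 243: each ℓ→(−1)^(ℓ−1), product (−1)^216 = +1.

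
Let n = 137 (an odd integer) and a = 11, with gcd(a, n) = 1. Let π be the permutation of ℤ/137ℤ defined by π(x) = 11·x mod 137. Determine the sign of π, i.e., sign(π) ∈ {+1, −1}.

Orbit of 99 under x↦11x: [99, 130, 60, 112, 136, 126, 16]… (length divides ord_137(11)).
Decompose π into cycles: lengths [68, 68, 1] (3 cycles, including the fixed point 0).
n − c = 137 − 3 = 134; sign = (−1)^134 = +1.

+1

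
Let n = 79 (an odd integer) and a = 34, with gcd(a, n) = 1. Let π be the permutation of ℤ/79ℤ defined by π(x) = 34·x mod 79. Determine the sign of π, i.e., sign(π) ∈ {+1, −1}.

-1

Start at x=61: 61 → 20 → 48 → 52 → 30 → 72 → 78 → … (one orbit).
Cycle type of π: 78 + 1; total 2 cycles.
With 2 cycles on 79 points, sign = (−1)^{79−2} = -1.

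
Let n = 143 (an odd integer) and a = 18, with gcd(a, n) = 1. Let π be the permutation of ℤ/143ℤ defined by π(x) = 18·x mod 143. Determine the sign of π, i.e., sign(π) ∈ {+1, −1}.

+1

Trace 57: π^k(57) = [57, 25, 21, 92, 83, 64, 8] for k=0..6.
π_18 has 11 disjoint cycles with lengths [20, 20, 20, 20, 20, 20, 10, 4, 4, 4, 1] on {0,…,142}.
Σ(ℓ_i−1) = 143−11 = 132; sign = (−1)^132 = +1.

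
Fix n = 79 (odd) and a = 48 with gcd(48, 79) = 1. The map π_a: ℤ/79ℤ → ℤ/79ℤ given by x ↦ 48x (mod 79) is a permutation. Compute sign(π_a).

-1

Orbit of 69 under x↦48x: [69, 73, 28, 1, 48, 13, 71]… (length divides ord_79(48)).
Decompose π into cycles: lengths [78, 1] (2 cycles, including the fixed point 0).
sign(π) = (−1)^{n − #cycles} = (−1)^{79−2} = (−1)^77 = -1.
Check: (48/79) = -1 by Zolotarev.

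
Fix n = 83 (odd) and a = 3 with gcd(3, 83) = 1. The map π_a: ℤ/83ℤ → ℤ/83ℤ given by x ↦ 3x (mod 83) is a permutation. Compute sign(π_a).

Orbit of 26 under x↦3x: [26, 78, 68, 38, 31, 10, 30]… (length divides ord_83(3)).
Decompose π into cycles: lengths [41, 41, 1] (3 cycles, including the fixed point 0).
3 cycles on 83: each ℓ→(−1)^(ℓ−1), product (−1)^80 = +1.

+1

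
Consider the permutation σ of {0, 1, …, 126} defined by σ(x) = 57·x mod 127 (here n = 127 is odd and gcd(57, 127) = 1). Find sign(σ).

Trace 38: π^k(38) = [38, 7, 18, 10, 62, 105, 16] for k=0..6.
2 cycles of lengths [126, 1].
sign(π) = (−1)^{n − #cycles} = (−1)^{127−2} = (−1)^125 = -1.

-1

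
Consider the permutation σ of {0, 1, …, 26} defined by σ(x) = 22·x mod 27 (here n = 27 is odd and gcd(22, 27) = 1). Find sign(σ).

+1

Orbit of 10 under x↦22x: [10, 4, 7, 19, 13, 16, 1]… (length divides ord_27(22)).
Cycle lengths of π_22 on ℤ/27ℤ: [9, 9, 3, 3, 1, 1, 1]; 7 cycles in total.
27 − 7 = 20 transpositions; sign(π) = (−1)^20 = +1.
Via Zolotarev, sign(π_{22}) = (22|27) = +1.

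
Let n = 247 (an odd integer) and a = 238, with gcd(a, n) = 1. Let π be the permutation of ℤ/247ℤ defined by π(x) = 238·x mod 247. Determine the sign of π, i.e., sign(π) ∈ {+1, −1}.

-1

Trace 55: π^k(55) = [55, 246, 9, 166, 235, 108, 16] for k=0..6.
16 cycles of lengths [18, 18, 18, 18, 18, 18, 18, 18, 18, 18, 18, 18, 18, 6, 6, 1].
Σ(ℓ_i−1) = 247−16 = 231; sign = (−1)^231 = -1.
(238|247)_J = -1 (Zolotarev's lemma cross-check).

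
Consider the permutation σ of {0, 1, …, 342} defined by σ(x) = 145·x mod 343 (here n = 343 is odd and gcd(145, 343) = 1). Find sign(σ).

Orbit of 289 under x↦145x: [289, 59, 323, 187, 18, 209, 121]… (length divides ord_343(145)).
Cycle lengths of π_145 on ℤ/343ℤ: [294, 42, 6, 1]; 4 cycles in total.
4 cycles on 343: each ℓ→(−1)^(ℓ−1), product (−1)^339 = -1.
(145|343)_J = -1 (Zolotarev's lemma cross-check).

-1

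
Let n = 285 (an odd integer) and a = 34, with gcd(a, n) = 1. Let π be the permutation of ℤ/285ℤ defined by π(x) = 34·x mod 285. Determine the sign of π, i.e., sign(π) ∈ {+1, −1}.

-1

Orbit of 154 under x↦34x: [154, 106, 184, 271, 94, 61, 79]… (length divides ord_285(34)).
π_34 has 24 disjoint cycles with lengths [18, 18, 18, 18, 18, 18, 18, 18, 18, 18, 18, 18, 18, 18, 18, 2, 2, 2, 2, 2, 2, 1, 1, 1] on {0,…,284}.
sign(π) = (−1)^{n − #cycles} = (−1)^{285−24} = (−1)^261 = -1.
The Jacobi symbol (34|285) = -1 (Zolotarev) agrees.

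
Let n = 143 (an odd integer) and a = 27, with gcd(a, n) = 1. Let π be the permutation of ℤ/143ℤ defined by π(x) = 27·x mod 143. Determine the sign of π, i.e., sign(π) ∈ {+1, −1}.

+1

Start at x=14: 14 → 92 → 53 → 1 → 27 → 14 (one orbit).
Cycle type of π: 5×26 + 1×13; total 39 cycles.
143 − 39 = 104 transpositions; sign(π) = (−1)^104 = +1.
Via Zolotarev, sign(π_{27}) = (27|143) = +1.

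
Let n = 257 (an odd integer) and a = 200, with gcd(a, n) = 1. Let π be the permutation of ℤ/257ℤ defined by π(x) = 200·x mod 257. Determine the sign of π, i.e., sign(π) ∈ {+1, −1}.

Start at x=169: 169 → 133 → 129 → 100 → 211 → 52 → 120 → … (one orbit).
Cycle lengths of π_200 on ℤ/257ℤ: [128, 128, 1]; 3 cycles in total.
n − c = 257 − 3 = 254; sign = (−1)^254 = +1.
(200|257)_J = +1 (Zolotarev's lemma cross-check).

+1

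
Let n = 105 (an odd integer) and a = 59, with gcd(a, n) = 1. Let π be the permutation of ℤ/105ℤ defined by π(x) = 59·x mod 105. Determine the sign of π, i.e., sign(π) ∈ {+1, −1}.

Orbit of 59 under x↦59x: [59, 16, 104, 46, 89, 1]… (length divides ord_105(59)).
π_59 has 23 disjoint cycles with lengths [6, 6, 6, 6, 6, 6, 6, 6, 6, 6, 6, 6, 6, 6, 6, 2, 2, 2, 2, 2, 2, 2, 1] on {0,…,104}.
Σ(ℓ_i−1) = 105−23 = 82; sign = (−1)^82 = +1.
The Jacobi symbol (59|105) = +1 (Zolotarev) agrees.

+1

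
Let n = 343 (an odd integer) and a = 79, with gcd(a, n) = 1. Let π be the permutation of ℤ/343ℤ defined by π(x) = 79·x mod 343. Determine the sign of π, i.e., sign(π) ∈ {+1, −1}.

Trace 324: π^k(324) = [324, 214, 99, 275, 116, 246, 226] for k=0..6.
31 cycles of lengths [21, 21, 21, 21, 21, 21, 21, 21, 21, 21, 21, 21, 21, 21, 3, 3, 3, 3, 3, 3, 3, 3, 3, 3, 3, 3, 3, 3, 3, 3, 1].
31 cycles on 343: each ℓ→(−1)^(ℓ−1), product (−1)^312 = +1.
Via Zolotarev, sign(π_{79}) = (79|343) = +1.

+1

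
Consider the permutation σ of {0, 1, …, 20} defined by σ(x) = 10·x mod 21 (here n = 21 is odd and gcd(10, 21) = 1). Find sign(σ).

Trace 1: π^k(1) = [1, 10, 16, 13, 4, 19] for k=0..5.
6 cycles of lengths [6, 6, 6, 1, 1, 1].
6 cycles on 21: each ℓ→(−1)^(ℓ−1), product (−1)^15 = -1.
Check: (10/21) = -1 by Zolotarev.

-1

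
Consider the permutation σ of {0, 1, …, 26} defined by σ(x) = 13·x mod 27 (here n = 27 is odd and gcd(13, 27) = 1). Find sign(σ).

+1

Start at x=16: 16 → 19 → 4 → 25 → 1 → 13 → 7 → … (one orbit).
Decompose π into cycles: lengths [9, 9, 3, 3, 1, 1, 1] (7 cycles, including the fixed point 0).
27 − 7 = 20 transpositions; sign(π) = (−1)^20 = +1.
The Jacobi symbol (13|27) = +1 (Zolotarev) agrees.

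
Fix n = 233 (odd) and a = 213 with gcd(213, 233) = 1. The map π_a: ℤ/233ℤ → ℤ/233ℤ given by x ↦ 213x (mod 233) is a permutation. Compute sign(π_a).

-1

Trace 78: π^k(78) = [78, 71, 211, 207, 54, 85, 164] for k=0..6.
The orbit structure of x ↦ 213x mod 233: 2 orbits of sizes [232, 1].
Σ(ℓ_i−1) = 233−2 = 231; sign = (−1)^231 = -1.
Via Zolotarev, sign(π_{213}) = (213|233) = -1.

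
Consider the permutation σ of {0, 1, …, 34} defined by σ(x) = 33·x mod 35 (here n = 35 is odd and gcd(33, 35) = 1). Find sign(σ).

Trace 17: π^k(17) = [17, 1, 33, 4, 27, 16, 3] for k=0..6.
The orbit structure of x ↦ 33x mod 35: 5 orbits of sizes [12, 12, 6, 4, 1].
With 5 cycles on 35 points, sign = (−1)^{35−5} = +1.

+1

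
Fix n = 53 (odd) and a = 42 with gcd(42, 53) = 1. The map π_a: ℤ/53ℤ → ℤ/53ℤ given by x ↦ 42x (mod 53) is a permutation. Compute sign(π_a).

Trace 47: π^k(47) = [47, 13, 16, 36, 28, 10, 49] for k=0..6.
Decompose π into cycles: lengths [13, 13, 13, 13, 1] (5 cycles, including the fixed point 0).
5 cycles on 53: each ℓ→(−1)^(ℓ−1), product (−1)^48 = +1.

+1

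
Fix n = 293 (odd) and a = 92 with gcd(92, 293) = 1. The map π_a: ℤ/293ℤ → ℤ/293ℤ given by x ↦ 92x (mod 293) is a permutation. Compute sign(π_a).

Orbit of 283 under x↦92x: [283, 252, 37, 181, 244, 180, 152]… (length divides ord_293(92)).
Cycle type of π: 292 + 1; total 2 cycles.
With 2 cycles on 293 points, sign = (−1)^{293−2} = -1.
Zolotarev: (92|293) = -1, matching the cycle-count sign.

-1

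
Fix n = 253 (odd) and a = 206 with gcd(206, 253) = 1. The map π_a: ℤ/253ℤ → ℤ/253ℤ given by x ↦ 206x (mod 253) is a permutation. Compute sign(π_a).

Trace 185: π^k(185) = [185, 160, 70, 252, 47, 68, 93] for k=0..6.
35 cycles of lengths [10, 10, 10, 10, 10, 10, 10, 10, 10, 10, 10, 10, 10, 10, 10, 10, 10, 10, 10, 10, 10, 10, 10, 2, 2, 2, 2, 2, 2, 2, 2, 2, 2, 2, 1].
35 cycles on 253: each ℓ→(−1)^(ℓ−1), product (−1)^218 = +1.

+1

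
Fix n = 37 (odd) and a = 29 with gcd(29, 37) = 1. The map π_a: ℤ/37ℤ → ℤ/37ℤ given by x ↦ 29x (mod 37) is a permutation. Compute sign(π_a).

-1

Orbit of 27 under x↦29x: [27, 6, 26, 14, 36, 8, 10]… (length divides ord_37(29)).
π_29 has 4 disjoint cycles with lengths [12, 12, 12, 1] on {0,…,36}.
n − c = 37 − 4 = 33; sign = (−1)^33 = -1.
Check: (29/37) = -1 by Zolotarev.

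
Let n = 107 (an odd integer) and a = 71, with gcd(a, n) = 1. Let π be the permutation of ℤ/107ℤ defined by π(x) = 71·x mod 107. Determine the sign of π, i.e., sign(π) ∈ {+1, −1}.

Start at x=46: 46 → 56 → 17 → 30 → 97 → 39 → 94 → … (one orbit).
The orbit structure of x ↦ 71x mod 107: 2 orbits of sizes [106, 1].
n − c = 107 − 2 = 105; sign = (−1)^105 = -1.
(71|107)_J = -1 (Zolotarev's lemma cross-check).

-1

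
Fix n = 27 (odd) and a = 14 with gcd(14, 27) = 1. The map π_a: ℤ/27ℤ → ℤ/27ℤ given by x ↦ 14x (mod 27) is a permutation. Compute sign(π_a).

Orbit of 23 under x↦14x: [23, 25, 26, 13, 20, 10, 5]… (length divides ord_27(14)).
π_14 has 4 disjoint cycles with lengths [18, 6, 2, 1] on {0,…,26}.
4 cycles on 27: each ℓ→(−1)^(ℓ−1), product (−1)^23 = -1.
Zolotarev: (14|27) = -1, matching the cycle-count sign.

-1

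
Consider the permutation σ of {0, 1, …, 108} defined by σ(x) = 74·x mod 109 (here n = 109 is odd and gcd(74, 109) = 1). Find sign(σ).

Start at x=83: 83 → 38 → 87 → 7 → 82 → 73 → 61 → … (one orbit).
Cycle type of π: 54×2 + 1; total 3 cycles.
109 − 3 = 106 transpositions; sign(π) = (−1)^106 = +1.
Zolotarev: (74|109) = +1, matching the cycle-count sign.

+1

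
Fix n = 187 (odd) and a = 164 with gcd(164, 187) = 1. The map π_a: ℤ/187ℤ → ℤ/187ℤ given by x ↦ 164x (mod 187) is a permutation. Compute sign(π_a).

+1

Orbit of 144 under x↦164x: [144, 54, 67, 142, 100, 131, 166]… (length divides ord_187(164)).
17 cycles of lengths [16, 16, 16, 16, 16, 16, 16, 16, 16, 16, 16, 2, 2, 2, 2, 2, 1].
With 17 cycles on 187 points, sign = (−1)^{187−17} = +1.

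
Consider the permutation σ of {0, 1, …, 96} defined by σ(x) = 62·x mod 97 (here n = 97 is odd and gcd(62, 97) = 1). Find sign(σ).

+1

Orbit of 61 under x↦62x: [61, 96, 35, 36, 1, 62]… (length divides ord_97(62)).
Cycle lengths of π_62 on ℤ/97ℤ: [6, 6, 6, 6, 6, 6, 6, 6, 6, 6, 6, 6, 6, 6, 6, 6, 1]; 17 cycles in total.
sign(π) = (−1)^{n − #cycles} = (−1)^{97−17} = (−1)^80 = +1.
Via Zolotarev, sign(π_{62}) = (62|97) = +1.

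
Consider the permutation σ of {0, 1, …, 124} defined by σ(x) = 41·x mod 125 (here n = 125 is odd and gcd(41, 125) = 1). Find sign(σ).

Trace 71: π^k(71) = [71, 36, 101, 16, 31, 21, 111] for k=0..6.
The orbit structure of x ↦ 41x mod 125: 13 orbits of sizes [25, 25, 25, 25, 5, 5, 5, 5, 1, 1, 1, 1, 1].
With 13 cycles on 125 points, sign = (−1)^{125−13} = +1.
Zolotarev: (41|125) = +1, matching the cycle-count sign.

+1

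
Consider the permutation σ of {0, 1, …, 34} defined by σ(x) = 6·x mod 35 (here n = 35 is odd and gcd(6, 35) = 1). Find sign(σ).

-1

Orbit of 1 under x↦6x: [1, 6]… (length divides ord_35(6)).
20 cycles of lengths [2, 2, 2, 2, 2, 2, 2, 2, 2, 2, 2, 2, 2, 2, 2, 1, 1, 1, 1, 1].
sign(π) = (−1)^{n − #cycles} = (−1)^{35−20} = (−1)^15 = -1.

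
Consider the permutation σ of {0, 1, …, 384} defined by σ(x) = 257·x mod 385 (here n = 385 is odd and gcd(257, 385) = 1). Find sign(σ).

+1

Start at x=192: 192 → 64 → 278 → 221 → 202 → 324 → 108 → … (one orbit).
The orbit structure of x ↦ 257x mod 385: 15 orbits of sizes [60, 60, 60, 60, 30, 30, 20, 20, 12, 12, 6, 5, 5, 4, 1].
n − c = 385 − 15 = 370; sign = (−1)^370 = +1.
Check: (257/385) = +1 by Zolotarev.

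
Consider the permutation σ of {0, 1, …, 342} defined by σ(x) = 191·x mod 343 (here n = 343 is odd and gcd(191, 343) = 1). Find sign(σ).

+1

Start at x=58: 58 → 102 → 274 → 198 → 88 → 1 → 191 → … (one orbit).
π_191 has 7 disjoint cycles with lengths [147, 147, 21, 21, 3, 3, 1] on {0,…,342}.
sign(π) = (−1)^{n − #cycles} = (−1)^{343−7} = (−1)^336 = +1.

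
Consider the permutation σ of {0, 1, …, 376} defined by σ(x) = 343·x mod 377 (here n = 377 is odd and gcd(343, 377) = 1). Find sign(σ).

Start at x=161: 161 → 181 → 255 → 1 → 343 → 25 → 281 → … (one orbit).
20 cycles of lengths [28, 28, 28, 28, 28, 28, 28, 28, 28, 28, 28, 28, 7, 7, 7, 7, 4, 4, 4, 1].
n − c = 377 − 20 = 357; sign = (−1)^357 = -1.

-1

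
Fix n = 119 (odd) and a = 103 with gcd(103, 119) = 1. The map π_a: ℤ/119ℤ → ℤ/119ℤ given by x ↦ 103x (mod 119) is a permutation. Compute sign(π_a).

-1

Start at x=1: 1 → 103 → 18 → 69 → 86 → 52 → 1 (one orbit).
The orbit structure of x ↦ 103x mod 119: 34 orbits of sizes [6, 6, 6, 6, 6, 6, 6, 6, 6, 6, 6, 6, 6, 6, 6, 6, 6, 1, 1, 1, 1, 1, 1, 1, 1, 1, 1, 1, 1, 1, 1, 1, 1, 1].
119 − 34 = 85 transpositions; sign(π) = (−1)^85 = -1.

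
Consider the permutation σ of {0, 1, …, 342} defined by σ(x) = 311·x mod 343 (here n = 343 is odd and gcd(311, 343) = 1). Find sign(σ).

Orbit of 333 under x↦311x: [333, 320, 50, 115, 93, 111, 221]… (length divides ord_343(311)).
4 cycles of lengths [294, 42, 6, 1].
Σ(ℓ_i−1) = 343−4 = 339; sign = (−1)^339 = -1.
The Jacobi symbol (311|343) = -1 (Zolotarev) agrees.

-1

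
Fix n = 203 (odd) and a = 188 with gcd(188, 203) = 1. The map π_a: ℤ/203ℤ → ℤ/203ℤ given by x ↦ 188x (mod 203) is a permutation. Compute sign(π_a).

Orbit of 197 under x↦188x: [197, 90, 71, 153, 141, 118, 57]… (length divides ord_203(188)).
11 cycles of lengths [28, 28, 28, 28, 28, 28, 28, 2, 2, 2, 1].
11 cycles on 203: each ℓ→(−1)^(ℓ−1), product (−1)^192 = +1.
Via Zolotarev, sign(π_{188}) = (188|203) = +1.

+1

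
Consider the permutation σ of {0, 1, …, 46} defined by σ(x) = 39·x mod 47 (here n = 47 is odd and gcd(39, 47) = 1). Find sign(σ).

Trace 16: π^k(16) = [16, 13, 37, 33, 18, 44, 24] for k=0..6.
Decompose π into cycles: lengths [46, 1] (2 cycles, including the fixed point 0).
With 2 cycles on 47 points, sign = (−1)^{47−2} = -1.
Check: (39/47) = -1 by Zolotarev.

-1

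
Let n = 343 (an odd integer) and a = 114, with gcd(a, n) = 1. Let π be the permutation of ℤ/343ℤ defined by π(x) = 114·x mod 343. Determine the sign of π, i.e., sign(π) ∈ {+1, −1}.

+1

Orbit of 53 under x↦114x: [53, 211, 44, 214, 43, 100, 81]… (length divides ord_343(114)).
Decompose π into cycles: lengths [147, 147, 21, 21, 3, 3, 1] (7 cycles, including the fixed point 0).
Σ(ℓ_i−1) = 343−7 = 336; sign = (−1)^336 = +1.
Zolotarev: (114|343) = +1, matching the cycle-count sign.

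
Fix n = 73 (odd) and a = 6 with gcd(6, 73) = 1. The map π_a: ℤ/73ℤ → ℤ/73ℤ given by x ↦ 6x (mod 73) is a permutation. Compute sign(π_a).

+1

Orbit of 69 under x↦6x: [69, 49, 2, 12, 72, 67, 37]… (length divides ord_73(6)).
The orbit structure of x ↦ 6x mod 73: 3 orbits of sizes [36, 36, 1].
73 − 3 = 70 transpositions; sign(π) = (−1)^70 = +1.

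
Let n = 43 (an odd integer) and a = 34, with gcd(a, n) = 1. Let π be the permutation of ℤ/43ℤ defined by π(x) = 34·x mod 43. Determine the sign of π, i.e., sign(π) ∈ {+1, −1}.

-1

Trace 5: π^k(5) = [5, 41, 18, 10, 39, 36, 20] for k=0..6.
π_34 has 2 disjoint cycles with lengths [42, 1] on {0,…,42}.
n − c = 43 − 2 = 41; sign = (−1)^41 = -1.
Check: (34/43) = -1 by Zolotarev.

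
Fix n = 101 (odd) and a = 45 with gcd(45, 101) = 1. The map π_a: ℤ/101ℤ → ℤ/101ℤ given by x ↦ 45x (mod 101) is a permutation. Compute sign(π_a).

Start at x=85: 85 → 88 → 21 → 36 → 4 → 79 → 20 → … (one orbit).
π_45 has 3 disjoint cycles with lengths [50, 50, 1] on {0,…,100}.
101 − 3 = 98 transpositions; sign(π) = (−1)^98 = +1.
The Jacobi symbol (45|101) = +1 (Zolotarev) agrees.

+1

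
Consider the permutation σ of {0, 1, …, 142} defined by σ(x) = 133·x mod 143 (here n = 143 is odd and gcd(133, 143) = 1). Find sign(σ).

+1

Start at x=100: 100 → 1 → 133 → 100 (one orbit).
The orbit structure of x ↦ 133x mod 143: 55 orbits of sizes [3, 3, 3, 3, 3, 3, 3, 3, 3, 3, 3, 3, 3, 3, 3, 3, 3, 3, 3, 3, 3, 3, 3, 3, 3, 3, 3, 3, 3, 3, 3, 3, 3, 3, 3, 3, 3, 3, 3, 3, 3, 3, 3, 3, 1, 1, 1, 1, 1, 1, 1, 1, 1, 1, 1].
55 cycles on 143: each ℓ→(−1)^(ℓ−1), product (−1)^88 = +1.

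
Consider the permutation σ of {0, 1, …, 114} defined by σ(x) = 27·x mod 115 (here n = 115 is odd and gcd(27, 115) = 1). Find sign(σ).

-1

Orbit of 96 under x↦27x: [96, 62, 64, 3, 81, 2, 54]… (length divides ord_115(27)).
Decompose π into cycles: lengths [44, 44, 11, 11, 4, 1] (6 cycles, including the fixed point 0).
Σ(ℓ_i−1) = 115−6 = 109; sign = (−1)^109 = -1.
Check: (27/115) = -1 by Zolotarev.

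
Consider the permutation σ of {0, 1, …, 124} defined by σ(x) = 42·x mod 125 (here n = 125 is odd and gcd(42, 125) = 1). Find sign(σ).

Trace 27: π^k(27) = [27, 9, 3, 1, 42, 14, 88] for k=0..6.
4 cycles of lengths [100, 20, 4, 1].
n − c = 125 − 4 = 121; sign = (−1)^121 = -1.

-1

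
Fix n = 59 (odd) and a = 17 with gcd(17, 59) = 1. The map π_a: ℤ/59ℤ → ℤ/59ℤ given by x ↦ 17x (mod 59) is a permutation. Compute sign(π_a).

+1

Start at x=21: 21 → 3 → 51 → 41 → 48 → 49 → 7 → … (one orbit).
Decompose π into cycles: lengths [29, 29, 1] (3 cycles, including the fixed point 0).
Σ(ℓ_i−1) = 59−3 = 56; sign = (−1)^56 = +1.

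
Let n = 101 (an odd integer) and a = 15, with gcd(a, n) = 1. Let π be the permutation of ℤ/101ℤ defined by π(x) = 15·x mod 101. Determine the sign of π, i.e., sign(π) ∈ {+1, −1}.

-1

Orbit of 98 under x↦15x: [98, 56, 32, 76, 29, 31, 61]… (length divides ord_101(15)).
2 cycles of lengths [100, 1].
Σ(ℓ_i−1) = 101−2 = 99; sign = (−1)^99 = -1.
(15|101)_J = -1 (Zolotarev's lemma cross-check).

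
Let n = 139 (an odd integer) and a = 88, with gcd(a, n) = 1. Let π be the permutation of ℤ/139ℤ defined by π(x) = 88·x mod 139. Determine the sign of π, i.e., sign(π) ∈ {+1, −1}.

-1

Trace 82: π^k(82) = [82, 127, 56, 63, 123, 121, 84] for k=0..6.
Cycle type of π: 138 + 1; total 2 cycles.
With 2 cycles on 139 points, sign = (−1)^{139−2} = -1.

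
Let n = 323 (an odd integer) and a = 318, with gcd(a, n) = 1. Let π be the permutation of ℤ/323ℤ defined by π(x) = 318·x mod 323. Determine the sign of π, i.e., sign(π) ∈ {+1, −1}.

Trace 108: π^k(108) = [108, 106, 116, 66, 316, 35, 148] for k=0..6.
The orbit structure of x ↦ 318x mod 323: 5 orbits of sizes [144, 144, 18, 16, 1].
Σ(ℓ_i−1) = 323−5 = 318; sign = (−1)^318 = +1.
The Jacobi symbol (318|323) = +1 (Zolotarev) agrees.

+1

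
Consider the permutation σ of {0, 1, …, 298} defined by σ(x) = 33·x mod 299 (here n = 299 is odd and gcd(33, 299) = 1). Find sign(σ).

Start at x=55: 55 → 21 → 95 → 145 → 1 → 33 → 192 → … (one orbit).
Decompose π into cycles: lengths [132, 132, 22, 12, 1] (5 cycles, including the fixed point 0).
n − c = 299 − 5 = 294; sign = (−1)^294 = +1.

+1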